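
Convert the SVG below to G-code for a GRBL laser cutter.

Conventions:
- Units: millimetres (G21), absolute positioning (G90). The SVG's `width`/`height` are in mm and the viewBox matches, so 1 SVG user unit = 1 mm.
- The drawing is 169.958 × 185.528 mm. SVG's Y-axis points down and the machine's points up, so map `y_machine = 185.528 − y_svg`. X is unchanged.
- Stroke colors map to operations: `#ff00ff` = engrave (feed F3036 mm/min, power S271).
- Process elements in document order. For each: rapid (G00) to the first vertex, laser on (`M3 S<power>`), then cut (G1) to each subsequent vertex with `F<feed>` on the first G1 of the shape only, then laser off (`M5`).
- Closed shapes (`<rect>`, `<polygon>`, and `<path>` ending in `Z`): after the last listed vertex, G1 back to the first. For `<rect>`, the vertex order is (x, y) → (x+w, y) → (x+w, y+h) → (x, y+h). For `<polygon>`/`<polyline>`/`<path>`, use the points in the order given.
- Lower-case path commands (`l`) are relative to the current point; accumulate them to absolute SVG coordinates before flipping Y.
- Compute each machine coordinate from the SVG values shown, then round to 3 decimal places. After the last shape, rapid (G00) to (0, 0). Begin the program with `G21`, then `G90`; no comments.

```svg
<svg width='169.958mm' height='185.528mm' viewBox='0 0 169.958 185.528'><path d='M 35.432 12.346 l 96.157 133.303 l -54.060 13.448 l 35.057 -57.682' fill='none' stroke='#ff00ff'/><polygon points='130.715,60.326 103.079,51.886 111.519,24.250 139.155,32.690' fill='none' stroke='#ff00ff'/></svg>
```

Since the viewBox matches the mm dimensions, user units are millimetres directly. The only transform is the Y-flip y_m = 185.528 − y_svg.

Shape 1 is a open polyline drawn with `<path>`. Its stroke #ff00ff means engrave at S271, F3036. After flipping Y the toolpath is (35.432,173.182) → (131.589,39.879) → (77.529,26.431) → (112.586,84.113).

Shape 2 is a regular polygon drawn with `<polygon>`. Its stroke #ff00ff means engrave at S271, F3036. After flipping Y the toolpath is (130.715,125.202) → (103.079,133.642) → (111.519,161.278) → (139.155,152.838) → (130.715,125.202), returning to the start.

G21
G90
G00 X35.432 Y173.182
M3 S271
G1 X131.589 Y39.879 F3036
G1 X77.529 Y26.431
G1 X112.586 Y84.113
M5
G00 X130.715 Y125.202
M3 S271
G1 X103.079 Y133.642 F3036
G1 X111.519 Y161.278
G1 X139.155 Y152.838
G1 X130.715 Y125.202
M5
G00 X0.000 Y0.000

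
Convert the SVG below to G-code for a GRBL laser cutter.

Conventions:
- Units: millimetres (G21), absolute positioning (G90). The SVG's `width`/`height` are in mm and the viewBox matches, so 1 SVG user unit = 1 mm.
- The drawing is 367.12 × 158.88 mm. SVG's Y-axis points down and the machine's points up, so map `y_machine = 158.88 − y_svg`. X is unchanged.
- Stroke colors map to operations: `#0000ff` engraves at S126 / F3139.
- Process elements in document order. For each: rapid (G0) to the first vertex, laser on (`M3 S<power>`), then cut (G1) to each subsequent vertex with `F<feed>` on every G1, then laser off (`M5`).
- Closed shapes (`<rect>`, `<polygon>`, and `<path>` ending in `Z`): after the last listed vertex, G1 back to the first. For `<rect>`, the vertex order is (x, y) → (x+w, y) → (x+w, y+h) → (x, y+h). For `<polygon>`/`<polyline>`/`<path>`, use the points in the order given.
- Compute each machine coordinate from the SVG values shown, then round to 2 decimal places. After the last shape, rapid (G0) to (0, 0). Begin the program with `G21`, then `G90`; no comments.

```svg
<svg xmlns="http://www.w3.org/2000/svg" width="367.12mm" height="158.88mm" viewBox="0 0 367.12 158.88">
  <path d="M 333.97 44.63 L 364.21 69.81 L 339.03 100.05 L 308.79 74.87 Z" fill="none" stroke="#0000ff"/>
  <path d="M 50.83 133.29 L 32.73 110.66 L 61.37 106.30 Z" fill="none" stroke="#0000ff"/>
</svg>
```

viewBox `0 0 367.12 158.88` with mm width/height → 1 unit = 1 mm. Flip: y_m = 158.88 − y_svg.

**Shape 1** — `<path>` regular polygon, stroke `#0000ff` → engrave (S126, F3139). Machine vertices: (333.97,114.25) → (364.21,89.07) → (339.03,58.83) → (308.79,84.01) → (333.97,114.25). Closed: final G1 returns to the first vertex.

**Shape 2** — `<path>` regular polygon, stroke `#0000ff` → engrave (S126, F3139). Machine vertices: (50.83,25.59) → (32.73,48.22) → (61.37,52.58) → (50.83,25.59). Closed: final G1 returns to the first vertex.

G21
G90
G0 X333.97 Y114.25
M3 S126
G1 X364.21 Y89.07 F3139
G1 X339.03 Y58.83 F3139
G1 X308.79 Y84.01 F3139
G1 X333.97 Y114.25 F3139
M5
G0 X50.83 Y25.59
M3 S126
G1 X32.73 Y48.22 F3139
G1 X61.37 Y52.58 F3139
G1 X50.83 Y25.59 F3139
M5
G0 X0.00 Y0.00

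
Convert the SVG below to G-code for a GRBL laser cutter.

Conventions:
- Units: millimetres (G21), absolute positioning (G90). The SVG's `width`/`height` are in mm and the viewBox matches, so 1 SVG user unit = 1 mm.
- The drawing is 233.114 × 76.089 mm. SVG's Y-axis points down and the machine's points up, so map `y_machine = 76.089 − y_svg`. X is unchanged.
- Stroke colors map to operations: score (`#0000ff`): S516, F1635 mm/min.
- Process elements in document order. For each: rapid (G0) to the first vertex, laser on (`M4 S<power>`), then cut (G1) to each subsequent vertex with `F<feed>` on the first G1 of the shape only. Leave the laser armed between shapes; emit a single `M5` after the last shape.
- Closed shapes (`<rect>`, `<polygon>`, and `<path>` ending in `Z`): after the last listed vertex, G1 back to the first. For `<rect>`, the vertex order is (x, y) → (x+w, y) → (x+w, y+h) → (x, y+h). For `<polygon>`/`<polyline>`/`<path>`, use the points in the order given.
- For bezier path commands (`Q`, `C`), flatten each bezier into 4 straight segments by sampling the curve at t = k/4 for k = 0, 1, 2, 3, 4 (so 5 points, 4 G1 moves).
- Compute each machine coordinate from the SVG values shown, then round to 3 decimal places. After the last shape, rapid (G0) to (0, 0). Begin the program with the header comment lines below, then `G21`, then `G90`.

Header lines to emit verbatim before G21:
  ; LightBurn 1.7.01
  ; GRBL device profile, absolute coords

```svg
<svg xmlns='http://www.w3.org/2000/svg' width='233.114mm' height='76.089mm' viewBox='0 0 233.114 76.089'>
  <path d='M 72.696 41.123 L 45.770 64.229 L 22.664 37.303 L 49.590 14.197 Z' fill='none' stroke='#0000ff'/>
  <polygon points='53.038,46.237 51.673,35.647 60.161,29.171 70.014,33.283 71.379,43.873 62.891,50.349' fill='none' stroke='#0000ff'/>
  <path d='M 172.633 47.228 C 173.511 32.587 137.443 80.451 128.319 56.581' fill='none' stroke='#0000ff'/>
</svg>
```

; LightBurn 1.7.01
; GRBL device profile, absolute coords
G21
G90
G0 X72.696 Y34.966
M4 S516
G1 X45.770 Y11.860 F1635
G1 X22.664 Y38.786
G1 X49.590 Y61.892
G1 X72.696 Y34.966
G0 X53.038 Y29.852
M4 S516
G1 X51.673 Y40.442 F1635
G1 X60.161 Y46.918
G1 X70.014 Y42.806
G1 X71.379 Y32.216
G1 X62.891 Y25.740
G1 X53.038 Y29.852
G0 X172.633 Y28.861
M4 S516
G1 X167.362 Y30.220 F1635
G1 X154.227 Y20.724
G1 X139.216 Y12.958
G1 X128.319 Y19.508
M5
G0 X0.000 Y0.000

viewBox `0 0 233.114 76.089` with mm width/height → 1 unit = 1 mm. Flip: y_m = 76.089 − y_svg.

**Shape 1** — `<path>` regular polygon, stroke `#0000ff` → score (S516, F1635). Machine vertices: (72.696,34.966) → (45.770,11.860) → (22.664,38.786) → (49.590,61.892) → (72.696,34.966). Closed: final G1 returns to the first vertex.

**Shape 2** — `<polygon>` regular polygon, stroke `#0000ff` → score (S516, F1635). Machine vertices: (53.038,29.852) → (51.673,40.442) → (60.161,46.918) → (70.014,42.806) → (71.379,32.216) → (62.891,25.740) → (53.038,29.852). Closed: final G1 returns to the first vertex.

**Shape 3** — `<path>` cubic bezier, stroke `#0000ff` → score (S516, F1635). Control points (SVG): P0=(172.633,47.228), P1=(173.511,32.587), P2=(137.443,80.451), P3=(128.319,56.581); sampled at t=k/4. Machine vertices: (172.633,28.861) → (167.362,30.220) → (154.227,20.724) → (139.216,12.958) → (128.319,19.508). Open path.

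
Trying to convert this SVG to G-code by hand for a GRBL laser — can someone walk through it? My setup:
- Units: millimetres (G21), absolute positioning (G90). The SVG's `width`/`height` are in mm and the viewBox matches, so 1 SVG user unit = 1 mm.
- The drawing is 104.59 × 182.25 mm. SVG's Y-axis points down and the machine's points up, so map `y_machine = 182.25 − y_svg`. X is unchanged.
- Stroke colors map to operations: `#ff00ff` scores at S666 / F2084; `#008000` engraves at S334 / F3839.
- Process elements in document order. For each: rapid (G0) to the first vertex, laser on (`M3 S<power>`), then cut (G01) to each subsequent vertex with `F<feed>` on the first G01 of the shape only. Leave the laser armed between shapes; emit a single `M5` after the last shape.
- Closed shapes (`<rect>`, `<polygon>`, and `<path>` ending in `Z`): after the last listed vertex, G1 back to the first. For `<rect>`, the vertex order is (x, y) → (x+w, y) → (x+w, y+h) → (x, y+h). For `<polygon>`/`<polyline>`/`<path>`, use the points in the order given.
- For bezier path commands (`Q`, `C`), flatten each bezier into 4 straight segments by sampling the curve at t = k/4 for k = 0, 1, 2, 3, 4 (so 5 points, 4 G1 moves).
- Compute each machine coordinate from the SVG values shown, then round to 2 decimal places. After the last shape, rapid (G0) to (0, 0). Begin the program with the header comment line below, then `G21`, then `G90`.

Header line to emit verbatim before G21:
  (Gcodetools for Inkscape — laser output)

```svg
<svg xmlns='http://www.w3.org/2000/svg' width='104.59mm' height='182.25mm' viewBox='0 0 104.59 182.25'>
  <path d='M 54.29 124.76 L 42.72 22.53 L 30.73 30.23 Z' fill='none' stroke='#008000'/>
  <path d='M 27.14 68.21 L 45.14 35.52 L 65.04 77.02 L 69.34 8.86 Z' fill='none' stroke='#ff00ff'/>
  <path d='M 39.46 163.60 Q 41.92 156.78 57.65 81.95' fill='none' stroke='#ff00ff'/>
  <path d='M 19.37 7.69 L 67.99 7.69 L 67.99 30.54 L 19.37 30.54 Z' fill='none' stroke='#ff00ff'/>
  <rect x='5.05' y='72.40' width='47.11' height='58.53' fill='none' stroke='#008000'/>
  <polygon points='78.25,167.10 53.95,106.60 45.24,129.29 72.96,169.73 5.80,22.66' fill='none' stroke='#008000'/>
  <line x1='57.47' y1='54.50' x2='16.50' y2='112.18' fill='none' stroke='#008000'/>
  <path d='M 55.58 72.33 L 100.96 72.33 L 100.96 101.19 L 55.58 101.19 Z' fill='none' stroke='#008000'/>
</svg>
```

(Gcodetools for Inkscape — laser output)
G21
G90
G0 X54.29 Y57.49
M3 S334
G01 X42.72 Y159.72 F3839
G01 X30.73 Y152.02
G01 X54.29 Y57.49
G0 X27.14 Y114.04
M3 S666
G01 X45.14 Y146.73 F2084
G01 X65.04 Y105.23
G01 X69.34 Y173.39
G01 X27.14 Y114.04
G0 X39.46 Y18.65
M3 S666
G01 X41.52 Y26.31 F2084
G01 X45.24 Y42.47
G01 X50.61 Y67.14
G01 X57.65 Y100.30
G0 X19.37 Y174.56
M3 S666
G01 X67.99 Y174.56 F2084
G01 X67.99 Y151.71
G01 X19.37 Y151.71
G01 X19.37 Y174.56
G0 X5.05 Y109.85
M3 S334
G01 X52.16 Y109.85 F3839
G01 X52.16 Y51.32
G01 X5.05 Y51.32
G01 X5.05 Y109.85
G0 X78.25 Y15.15
M3 S334
G01 X53.95 Y75.65 F3839
G01 X45.24 Y52.96
G01 X72.96 Y12.52
G01 X5.80 Y159.59
G01 X78.25 Y15.15
G0 X57.47 Y127.75
M3 S334
G01 X16.50 Y70.07 F3839
G0 X55.58 Y109.92
M3 S334
G01 X100.96 Y109.92 F3839
G01 X100.96 Y81.06
G01 X55.58 Y81.06
G01 X55.58 Y109.92
M5
G0 X0.00 Y0.00

viewBox `0 0 104.59 182.25` with mm width/height → 1 unit = 1 mm. Flip: y_m = 182.25 − y_svg.

**Shape 1** — `<path>` closed polygon, stroke `#008000` → engrave (S334, F3839). Machine vertices: (54.29,57.49) → (42.72,159.72) → (30.73,152.02) → (54.29,57.49). Closed: final G1 returns to the first vertex.

**Shape 2** — `<path>` closed polygon, stroke `#ff00ff` → score (S666, F2084). Machine vertices: (27.14,114.04) → (45.14,146.73) → (65.04,105.23) → (69.34,173.39) → (27.14,114.04). Closed: final G1 returns to the first vertex.

**Shape 3** — `<path>` quadratic bezier, stroke `#ff00ff` → score (S666, F2084). Control points (SVG): P0=(39.46,163.60), P1=(41.92,156.78), P2=(57.65,81.95); sampled at t=k/4. Machine vertices: (39.46,18.65) → (41.52,26.31) → (45.24,42.47) → (50.61,67.14) → (57.65,100.30). Open path.

**Shape 4** — `<path>` rectangle, stroke `#ff00ff` → score (S666, F2084). Machine vertices: (19.37,174.56) → (67.99,174.56) → (67.99,151.71) → (19.37,151.71) → (19.37,174.56). Closed: final G1 returns to the first vertex.

**Shape 5** — `<rect>` rectangle, stroke `#008000` → engrave (S334, F3839). Machine vertices: (5.05,109.85) → (52.16,109.85) → (52.16,51.32) → (5.05,51.32) → (5.05,109.85). Closed: final G1 returns to the first vertex.

**Shape 6** — `<polygon>` closed polygon, stroke `#008000` → engrave (S334, F3839). Machine vertices: (78.25,15.15) → (53.95,75.65) → (45.24,52.96) → (72.96,12.52) → (5.80,159.59) → (78.25,15.15). Closed: final G1 returns to the first vertex.

**Shape 7** — `<line>` line segment, stroke `#008000` → engrave (S334, F3839). Machine vertices: (57.47,127.75) → (16.50,70.07). Open path.

**Shape 8** — `<path>` rectangle, stroke `#008000` → engrave (S334, F3839). Machine vertices: (55.58,109.92) → (100.96,109.92) → (100.96,81.06) → (55.58,81.06) → (55.58,109.92). Closed: final G1 returns to the first vertex.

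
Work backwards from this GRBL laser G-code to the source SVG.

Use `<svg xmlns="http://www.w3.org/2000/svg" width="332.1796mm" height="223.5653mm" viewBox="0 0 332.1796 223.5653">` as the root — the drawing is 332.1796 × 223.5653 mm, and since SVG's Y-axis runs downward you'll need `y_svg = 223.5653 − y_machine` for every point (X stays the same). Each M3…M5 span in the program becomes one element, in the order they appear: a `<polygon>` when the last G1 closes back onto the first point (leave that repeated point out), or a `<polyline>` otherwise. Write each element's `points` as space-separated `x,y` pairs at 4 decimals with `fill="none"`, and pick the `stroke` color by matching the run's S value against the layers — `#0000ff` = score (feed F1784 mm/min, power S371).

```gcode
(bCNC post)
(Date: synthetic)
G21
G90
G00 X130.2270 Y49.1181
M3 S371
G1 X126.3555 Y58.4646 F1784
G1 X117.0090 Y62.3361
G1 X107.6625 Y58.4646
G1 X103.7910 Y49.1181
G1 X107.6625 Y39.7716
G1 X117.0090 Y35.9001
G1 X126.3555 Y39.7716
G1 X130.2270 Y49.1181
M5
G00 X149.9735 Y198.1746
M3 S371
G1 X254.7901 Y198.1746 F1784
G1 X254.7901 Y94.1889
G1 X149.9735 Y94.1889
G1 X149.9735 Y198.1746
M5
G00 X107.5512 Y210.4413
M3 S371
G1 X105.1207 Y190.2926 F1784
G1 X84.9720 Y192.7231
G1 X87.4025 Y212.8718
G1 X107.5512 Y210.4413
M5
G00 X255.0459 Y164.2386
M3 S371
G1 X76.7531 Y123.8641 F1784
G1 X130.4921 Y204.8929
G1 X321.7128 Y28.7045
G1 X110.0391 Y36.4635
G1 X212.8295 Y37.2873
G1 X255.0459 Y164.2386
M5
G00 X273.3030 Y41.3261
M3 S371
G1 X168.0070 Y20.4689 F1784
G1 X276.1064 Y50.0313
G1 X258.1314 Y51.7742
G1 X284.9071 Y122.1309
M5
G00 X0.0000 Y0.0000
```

Each laser-on run becomes one SVG element. Flip Y back into SVG space with y_svg = 223.5653 − y_machine. Every run uses S371, so all elements get stroke `#0000ff` (score).

Run 1: The run returns to its start, so emit a `<polygon>` with points (Y-flipped): 130.2270,174.4472 126.3555,165.1007 117.0090,161.2292 107.6625,165.1007 103.7910,174.4472 107.6625,183.7937 117.0090,187.6652 126.3555,183.7937.

Run 2: The run returns to its start, so emit a `<polygon>` with points (Y-flipped): 149.9735,25.3907 254.7901,25.3907 254.7901,129.3764 149.9735,129.3764.

Run 3: The run returns to its start, so emit a `<polygon>` with points (Y-flipped): 107.5512,13.1240 105.1207,33.2727 84.9720,30.8422 87.4025,10.6935.

Run 4: The run returns to its start, so emit a `<polygon>` with points (Y-flipped): 255.0459,59.3267 76.7531,99.7012 130.4921,18.6724 321.7128,194.8608 110.0391,187.1018 212.8295,186.2780.

Run 5: The run is open, so emit a `<polyline>` with points (Y-flipped): 273.3030,182.2392 168.0070,203.0964 276.1064,173.5340 258.1314,171.7911 284.9071,101.4344.

<svg xmlns="http://www.w3.org/2000/svg" width="332.1796mm" height="223.5653mm" viewBox="0 0 332.1796 223.5653">
  <polygon points="130.2270,174.4472 126.3555,165.1007 117.0090,161.2292 107.6625,165.1007 103.7910,174.4472 107.6625,183.7937 117.0090,187.6652 126.3555,183.7937" fill="none" stroke="#0000ff"/>
  <polygon points="149.9735,25.3907 254.7901,25.3907 254.7901,129.3764 149.9735,129.3764" fill="none" stroke="#0000ff"/>
  <polygon points="107.5512,13.1240 105.1207,33.2727 84.9720,30.8422 87.4025,10.6935" fill="none" stroke="#0000ff"/>
  <polygon points="255.0459,59.3267 76.7531,99.7012 130.4921,18.6724 321.7128,194.8608 110.0391,187.1018 212.8295,186.2780" fill="none" stroke="#0000ff"/>
  <polyline points="273.3030,182.2392 168.0070,203.0964 276.1064,173.5340 258.1314,171.7911 284.9071,101.4344" fill="none" stroke="#0000ff"/>
</svg>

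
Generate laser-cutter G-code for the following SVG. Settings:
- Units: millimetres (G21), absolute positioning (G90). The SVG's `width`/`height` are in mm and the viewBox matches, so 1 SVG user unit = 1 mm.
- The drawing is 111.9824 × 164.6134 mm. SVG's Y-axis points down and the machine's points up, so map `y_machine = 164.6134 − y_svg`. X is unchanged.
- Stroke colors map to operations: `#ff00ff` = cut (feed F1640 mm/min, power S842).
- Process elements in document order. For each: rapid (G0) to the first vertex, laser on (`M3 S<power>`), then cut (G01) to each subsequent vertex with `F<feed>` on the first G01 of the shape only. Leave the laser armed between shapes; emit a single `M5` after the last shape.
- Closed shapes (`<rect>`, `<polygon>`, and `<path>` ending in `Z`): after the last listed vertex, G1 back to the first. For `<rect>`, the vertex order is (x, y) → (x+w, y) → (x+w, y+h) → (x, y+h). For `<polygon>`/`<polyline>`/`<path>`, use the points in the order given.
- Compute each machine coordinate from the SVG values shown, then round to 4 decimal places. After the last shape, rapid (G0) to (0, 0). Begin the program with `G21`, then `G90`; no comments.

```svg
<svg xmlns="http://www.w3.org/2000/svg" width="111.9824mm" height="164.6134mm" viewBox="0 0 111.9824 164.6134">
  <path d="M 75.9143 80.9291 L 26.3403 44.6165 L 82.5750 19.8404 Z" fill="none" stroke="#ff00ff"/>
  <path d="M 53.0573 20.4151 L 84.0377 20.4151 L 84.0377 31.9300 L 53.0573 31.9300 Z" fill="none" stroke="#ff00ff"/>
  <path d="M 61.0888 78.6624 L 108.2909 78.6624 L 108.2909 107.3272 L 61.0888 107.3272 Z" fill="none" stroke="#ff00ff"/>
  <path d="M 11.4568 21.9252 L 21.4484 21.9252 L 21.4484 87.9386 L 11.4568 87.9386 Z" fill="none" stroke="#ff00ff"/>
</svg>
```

G21
G90
G0 X75.9143 Y83.6843
M3 S842
G01 X26.3403 Y119.9969 F1640
G01 X82.5750 Y144.7730
G01 X75.9143 Y83.6843
G0 X53.0573 Y144.1983
M3 S842
G01 X84.0377 Y144.1983 F1640
G01 X84.0377 Y132.6834
G01 X53.0573 Y132.6834
G01 X53.0573 Y144.1983
G0 X61.0888 Y85.9510
M3 S842
G01 X108.2909 Y85.9510 F1640
G01 X108.2909 Y57.2862
G01 X61.0888 Y57.2862
G01 X61.0888 Y85.9510
G0 X11.4568 Y142.6882
M3 S842
G01 X21.4484 Y142.6882 F1640
G01 X21.4484 Y76.6748
G01 X11.4568 Y76.6748
G01 X11.4568 Y142.6882
M5
G0 X0.0000 Y0.0000

Since the viewBox matches the mm dimensions, user units are millimetres directly. The only transform is the Y-flip y_m = 164.6134 − y_svg.

Shape 1 is a regular polygon drawn with `<path>`. Its stroke #ff00ff means cut at S842, F1640. After flipping Y the toolpath is (75.9143,83.6843) → (26.3403,119.9969) → (82.5750,144.7730) → (75.9143,83.6843), returning to the start.

Shape 2 is a rectangle drawn with `<path>`. Its stroke #ff00ff means cut at S842, F1640. After flipping Y the toolpath is (53.0573,144.1983) → (84.0377,144.1983) → (84.0377,132.6834) → (53.0573,132.6834) → (53.0573,144.1983), returning to the start.

Shape 3 is a rectangle drawn with `<path>`. Its stroke #ff00ff means cut at S842, F1640. After flipping Y the toolpath is (61.0888,85.9510) → (108.2909,85.9510) → (108.2909,57.2862) → (61.0888,57.2862) → (61.0888,85.9510), returning to the start.

Shape 4 is a rectangle drawn with `<path>`. Its stroke #ff00ff means cut at S842, F1640. After flipping Y the toolpath is (11.4568,142.6882) → (21.4484,142.6882) → (21.4484,76.6748) → (11.4568,76.6748) → (11.4568,142.6882), returning to the start.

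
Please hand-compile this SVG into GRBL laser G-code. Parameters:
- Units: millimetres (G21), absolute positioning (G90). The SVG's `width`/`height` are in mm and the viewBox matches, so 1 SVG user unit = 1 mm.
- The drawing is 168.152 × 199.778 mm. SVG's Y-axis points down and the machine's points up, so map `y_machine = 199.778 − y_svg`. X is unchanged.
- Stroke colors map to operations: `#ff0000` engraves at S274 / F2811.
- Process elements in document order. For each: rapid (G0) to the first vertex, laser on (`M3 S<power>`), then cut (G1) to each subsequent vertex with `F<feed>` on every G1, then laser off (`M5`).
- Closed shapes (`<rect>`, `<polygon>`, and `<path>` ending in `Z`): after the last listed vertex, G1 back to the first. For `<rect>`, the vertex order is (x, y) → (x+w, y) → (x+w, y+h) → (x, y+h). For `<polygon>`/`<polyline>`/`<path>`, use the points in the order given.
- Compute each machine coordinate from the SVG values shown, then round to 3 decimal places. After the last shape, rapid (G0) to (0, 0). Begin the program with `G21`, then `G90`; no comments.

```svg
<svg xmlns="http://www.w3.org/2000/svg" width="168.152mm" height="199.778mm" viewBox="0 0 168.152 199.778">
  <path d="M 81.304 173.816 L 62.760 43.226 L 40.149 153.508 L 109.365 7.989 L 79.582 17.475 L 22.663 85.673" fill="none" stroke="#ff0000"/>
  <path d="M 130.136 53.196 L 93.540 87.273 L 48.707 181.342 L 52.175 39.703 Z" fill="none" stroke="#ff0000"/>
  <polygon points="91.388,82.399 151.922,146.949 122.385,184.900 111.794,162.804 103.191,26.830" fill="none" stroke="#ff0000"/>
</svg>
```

G21
G90
G0 X81.304 Y25.962
M3 S274
G1 X62.760 Y156.552 F2811
G1 X40.149 Y46.270 F2811
G1 X109.365 Y191.789 F2811
G1 X79.582 Y182.303 F2811
G1 X22.663 Y114.105 F2811
M5
G0 X130.136 Y146.582
M3 S274
G1 X93.540 Y112.505 F2811
G1 X48.707 Y18.436 F2811
G1 X52.175 Y160.075 F2811
G1 X130.136 Y146.582 F2811
M5
G0 X91.388 Y117.379
M3 S274
G1 X151.922 Y52.829 F2811
G1 X122.385 Y14.878 F2811
G1 X111.794 Y36.974 F2811
G1 X103.191 Y172.948 F2811
G1 X91.388 Y117.379 F2811
M5
G0 X0.000 Y0.000

Since the viewBox matches the mm dimensions, user units are millimetres directly. The only transform is the Y-flip y_m = 199.778 − y_svg.

Shape 1 is a open polyline drawn with `<path>`. Its stroke #ff0000 means engrave at S274, F2811. After flipping Y the toolpath is (81.304,25.962) → (62.760,156.552) → (40.149,46.270) → (109.365,191.789) → (79.582,182.303) → (22.663,114.105).

Shape 2 is a closed polygon drawn with `<path>`. Its stroke #ff0000 means engrave at S274, F2811. After flipping Y the toolpath is (130.136,146.582) → (93.540,112.505) → (48.707,18.436) → (52.175,160.075) → (130.136,146.582), returning to the start.

Shape 3 is a closed polygon drawn with `<polygon>`. Its stroke #ff0000 means engrave at S274, F2811. After flipping Y the toolpath is (91.388,117.379) → (151.922,52.829) → (122.385,14.878) → (111.794,36.974) → (103.191,172.948) → (91.388,117.379), returning to the start.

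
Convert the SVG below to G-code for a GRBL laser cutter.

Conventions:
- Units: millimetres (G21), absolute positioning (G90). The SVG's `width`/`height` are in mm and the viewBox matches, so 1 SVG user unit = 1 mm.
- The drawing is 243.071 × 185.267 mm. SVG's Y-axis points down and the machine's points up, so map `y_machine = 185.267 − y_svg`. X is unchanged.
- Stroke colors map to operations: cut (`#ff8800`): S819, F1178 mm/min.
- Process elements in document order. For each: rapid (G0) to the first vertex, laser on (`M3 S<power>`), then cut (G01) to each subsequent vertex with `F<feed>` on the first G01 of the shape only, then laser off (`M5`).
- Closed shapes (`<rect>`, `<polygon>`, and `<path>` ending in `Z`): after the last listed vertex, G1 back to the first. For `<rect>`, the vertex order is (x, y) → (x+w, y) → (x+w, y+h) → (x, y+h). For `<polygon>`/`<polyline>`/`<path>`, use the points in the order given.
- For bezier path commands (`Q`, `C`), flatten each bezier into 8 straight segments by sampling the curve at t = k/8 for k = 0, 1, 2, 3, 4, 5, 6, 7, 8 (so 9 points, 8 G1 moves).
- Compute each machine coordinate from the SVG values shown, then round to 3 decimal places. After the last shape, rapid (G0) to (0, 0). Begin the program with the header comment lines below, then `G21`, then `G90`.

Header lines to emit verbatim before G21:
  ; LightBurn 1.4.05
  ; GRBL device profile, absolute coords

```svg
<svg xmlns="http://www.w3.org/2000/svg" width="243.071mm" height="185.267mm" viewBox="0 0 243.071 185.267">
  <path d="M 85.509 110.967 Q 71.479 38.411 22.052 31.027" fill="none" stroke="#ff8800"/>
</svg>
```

; LightBurn 1.4.05
; GRBL device profile, absolute coords
G21
G90
G0 X85.509 Y74.300
M3 S819
G01 X81.448 Y91.421 F1178
G01 X76.282 Y106.505
G01 X70.009 Y119.552
G01 X62.630 Y130.563
G01 X54.145 Y139.537
G01 X44.553 Y146.475
G01 X33.856 Y151.376
G01 X22.052 Y154.240
M5
G0 X0.000 Y0.000

viewBox `0 0 243.071 185.267` with mm width/height → 1 unit = 1 mm. Flip: y_m = 185.267 − y_svg.

**Shape 1** — `<path>` quadratic bezier, stroke `#ff8800` → cut (S819, F1178). Control points (SVG): P0=(85.509,110.967), P1=(71.479,38.411), P2=(22.052,31.027); sampled at t=k/8. Machine vertices: (85.509,74.300) → (81.448,91.421) → (76.282,106.505) → (70.009,119.552) → (62.630,130.563) → (54.145,139.537) → (44.553,146.475) → (33.856,151.376) → (22.052,154.240). Open path.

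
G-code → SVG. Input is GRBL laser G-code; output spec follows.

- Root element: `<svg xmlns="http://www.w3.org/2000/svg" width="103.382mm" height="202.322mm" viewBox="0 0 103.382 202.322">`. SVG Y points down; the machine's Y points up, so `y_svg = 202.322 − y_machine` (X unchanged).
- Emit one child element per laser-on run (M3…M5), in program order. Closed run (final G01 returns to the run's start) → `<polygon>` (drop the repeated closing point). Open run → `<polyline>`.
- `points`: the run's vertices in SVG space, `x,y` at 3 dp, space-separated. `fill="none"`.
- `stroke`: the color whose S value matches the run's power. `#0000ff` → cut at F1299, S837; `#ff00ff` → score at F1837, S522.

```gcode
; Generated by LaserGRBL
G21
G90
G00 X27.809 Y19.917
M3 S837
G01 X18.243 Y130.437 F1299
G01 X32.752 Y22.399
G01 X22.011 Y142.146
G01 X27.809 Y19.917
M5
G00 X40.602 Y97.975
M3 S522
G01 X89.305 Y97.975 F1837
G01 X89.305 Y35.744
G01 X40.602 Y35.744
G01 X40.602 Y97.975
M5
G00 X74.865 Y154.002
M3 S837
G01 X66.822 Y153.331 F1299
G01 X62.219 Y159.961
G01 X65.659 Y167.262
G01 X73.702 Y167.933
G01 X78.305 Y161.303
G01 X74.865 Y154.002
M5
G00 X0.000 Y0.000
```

<svg xmlns="http://www.w3.org/2000/svg" width="103.382mm" height="202.322mm" viewBox="0 0 103.382 202.322">
  <polygon points="27.809,182.405 18.243,71.885 32.752,179.923 22.011,60.176" fill="none" stroke="#0000ff"/>
  <polygon points="40.602,104.347 89.305,104.347 89.305,166.578 40.602,166.578" fill="none" stroke="#ff00ff"/>
  <polygon points="74.865,48.320 66.822,48.991 62.219,42.361 65.659,35.060 73.702,34.389 78.305,41.019" fill="none" stroke="#0000ff"/>
</svg>

Machine Y-up, SVG Y-down with viewBox height 202.322, so y_svg = 202.322 − y_machine; X carries over.

Run 1: power S837 maps to stroke `#0000ff` (cut). The run returns to its start, so emit a `<polygon>` with points (Y-flipped): 27.809,182.405 18.243,71.885 32.752,179.923 22.011,60.176.

Run 2: the run's S522 means `#ff00ff` (score). The run returns to its start, so emit a `<polygon>` with points (Y-flipped): 40.602,104.347 89.305,104.347 89.305,166.578 40.602,166.578.

Run 3: S837 ⇒ cut layer `#0000ff`. The run returns to its start, so emit a `<polygon>` with points (Y-flipped): 74.865,48.320 66.822,48.991 62.219,42.361 65.659,35.060 73.702,34.389 78.305,41.019.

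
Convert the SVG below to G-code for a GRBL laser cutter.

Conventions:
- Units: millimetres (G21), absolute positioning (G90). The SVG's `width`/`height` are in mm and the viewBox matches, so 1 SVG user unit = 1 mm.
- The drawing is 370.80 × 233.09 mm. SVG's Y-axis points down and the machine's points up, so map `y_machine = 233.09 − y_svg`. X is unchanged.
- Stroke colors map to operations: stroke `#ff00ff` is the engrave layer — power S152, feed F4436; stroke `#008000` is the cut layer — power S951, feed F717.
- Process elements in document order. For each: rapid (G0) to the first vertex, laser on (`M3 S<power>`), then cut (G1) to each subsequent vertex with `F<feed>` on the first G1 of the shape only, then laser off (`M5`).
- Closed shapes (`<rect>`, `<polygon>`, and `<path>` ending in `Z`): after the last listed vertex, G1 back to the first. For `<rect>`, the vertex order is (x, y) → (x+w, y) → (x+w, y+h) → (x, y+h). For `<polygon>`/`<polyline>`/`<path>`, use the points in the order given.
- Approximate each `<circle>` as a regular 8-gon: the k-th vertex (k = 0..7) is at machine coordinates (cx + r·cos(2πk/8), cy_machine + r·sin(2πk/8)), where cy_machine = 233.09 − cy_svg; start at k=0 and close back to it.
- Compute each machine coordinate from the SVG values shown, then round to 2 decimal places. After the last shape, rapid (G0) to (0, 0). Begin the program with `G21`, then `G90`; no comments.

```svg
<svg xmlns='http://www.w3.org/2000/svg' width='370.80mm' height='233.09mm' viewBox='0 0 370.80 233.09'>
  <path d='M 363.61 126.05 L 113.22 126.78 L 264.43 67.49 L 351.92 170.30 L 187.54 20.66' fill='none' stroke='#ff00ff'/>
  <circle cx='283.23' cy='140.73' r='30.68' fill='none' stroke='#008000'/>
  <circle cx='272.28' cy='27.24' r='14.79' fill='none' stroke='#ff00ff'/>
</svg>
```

1 u = 1 mm; y_m = 233.09 − y.

[1] `<path>` open polyline, #ff00ff→engrave S152 F4436: (363.61,107.04) → (113.22,106.31) → (264.43,165.60) → (351.92,62.79) → (187.54,212.43)

[2] `<circle>` circle, #008000→cut S951 F717: (313.91,92.36) → (304.92,114.05) → (283.23,123.04) → (261.54,114.05) → (252.55,92.36) → (261.54,70.67) → (283.23,61.68) → (304.92,70.67) → (313.91,92.36) (closed)

[3] `<circle>` circle, #ff00ff→engrave S152 F4436: (287.07,205.85) → (282.74,216.31) → (272.28,220.64) → (261.82,216.31) → (257.49,205.85) → (261.82,195.39) → (272.28,191.06) → (282.74,195.39) → (287.07,205.85) (closed)

G21
G90
G0 X363.61 Y107.04
M3 S152
G1 X113.22 Y106.31 F4436
G1 X264.43 Y165.60
G1 X351.92 Y62.79
G1 X187.54 Y212.43
M5
G0 X313.91 Y92.36
M3 S951
G1 X304.92 Y114.05 F717
G1 X283.23 Y123.04
G1 X261.54 Y114.05
G1 X252.55 Y92.36
G1 X261.54 Y70.67
G1 X283.23 Y61.68
G1 X304.92 Y70.67
G1 X313.91 Y92.36
M5
G0 X287.07 Y205.85
M3 S152
G1 X282.74 Y216.31 F4436
G1 X272.28 Y220.64
G1 X261.82 Y216.31
G1 X257.49 Y205.85
G1 X261.82 Y195.39
G1 X272.28 Y191.06
G1 X282.74 Y195.39
G1 X287.07 Y205.85
M5
G0 X0.00 Y0.00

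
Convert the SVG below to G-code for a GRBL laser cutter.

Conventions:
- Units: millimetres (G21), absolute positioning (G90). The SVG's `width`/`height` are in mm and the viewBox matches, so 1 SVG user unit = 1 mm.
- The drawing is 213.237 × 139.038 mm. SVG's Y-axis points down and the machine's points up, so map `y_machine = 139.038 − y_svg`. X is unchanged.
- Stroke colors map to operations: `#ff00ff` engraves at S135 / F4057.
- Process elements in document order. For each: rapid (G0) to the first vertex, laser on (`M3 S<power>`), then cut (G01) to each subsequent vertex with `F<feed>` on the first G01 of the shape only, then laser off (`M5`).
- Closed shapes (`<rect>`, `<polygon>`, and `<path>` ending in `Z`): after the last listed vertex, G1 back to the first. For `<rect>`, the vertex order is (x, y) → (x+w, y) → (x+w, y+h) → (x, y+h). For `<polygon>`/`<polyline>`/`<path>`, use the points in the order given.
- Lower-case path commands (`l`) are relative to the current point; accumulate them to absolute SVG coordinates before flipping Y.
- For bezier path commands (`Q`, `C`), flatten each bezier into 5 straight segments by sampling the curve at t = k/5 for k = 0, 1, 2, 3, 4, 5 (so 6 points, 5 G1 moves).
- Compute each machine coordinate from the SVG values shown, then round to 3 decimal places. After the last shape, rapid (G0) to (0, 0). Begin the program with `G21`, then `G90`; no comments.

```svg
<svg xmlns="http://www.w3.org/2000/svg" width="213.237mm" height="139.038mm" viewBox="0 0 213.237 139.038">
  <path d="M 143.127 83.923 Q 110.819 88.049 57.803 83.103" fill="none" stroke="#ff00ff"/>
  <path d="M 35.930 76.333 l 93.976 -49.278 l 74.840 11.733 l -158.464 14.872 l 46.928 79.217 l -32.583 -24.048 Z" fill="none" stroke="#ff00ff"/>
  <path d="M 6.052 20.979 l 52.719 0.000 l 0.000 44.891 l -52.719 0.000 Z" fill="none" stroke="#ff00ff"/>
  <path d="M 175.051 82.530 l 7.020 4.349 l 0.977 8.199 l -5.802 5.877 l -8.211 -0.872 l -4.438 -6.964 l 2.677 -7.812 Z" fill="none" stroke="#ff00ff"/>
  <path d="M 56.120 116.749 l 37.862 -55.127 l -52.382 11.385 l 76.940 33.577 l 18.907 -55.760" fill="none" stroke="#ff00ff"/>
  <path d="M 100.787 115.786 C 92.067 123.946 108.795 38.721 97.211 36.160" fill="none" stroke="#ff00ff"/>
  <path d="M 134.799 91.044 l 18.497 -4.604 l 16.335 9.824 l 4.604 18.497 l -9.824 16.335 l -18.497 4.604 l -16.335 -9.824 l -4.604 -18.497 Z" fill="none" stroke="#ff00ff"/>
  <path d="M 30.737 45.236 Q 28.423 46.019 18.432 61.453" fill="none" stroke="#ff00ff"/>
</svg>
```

G21
G90
G0 X143.127 Y55.115
M3 S135
G01 X129.375 Y53.827 F4057
G01 X113.967 Y53.266
G01 X96.903 Y53.430
G01 X78.181 Y54.319
G01 X57.803 Y55.935
M5
G0 X35.930 Y62.705
M3 S135
G01 X129.906 Y111.983 F4057
G01 X204.746 Y100.250
G01 X46.282 Y85.378
G01 X93.210 Y6.161
G01 X60.627 Y30.209
G01 X35.930 Y62.705
M5
G0 X6.052 Y118.059
M3 S135
G01 X58.771 Y118.059 F4057
G01 X58.771 Y73.168
G01 X6.052 Y73.168
G01 X6.052 Y118.059
M5
G0 X175.051 Y56.508
M3 S135
G01 X182.071 Y52.159 F4057
G01 X183.048 Y43.960
G01 X177.246 Y38.083
G01 X169.035 Y38.955
G01 X164.597 Y45.919
G01 X167.274 Y53.731
G01 X175.051 Y56.508
M5
G0 X56.120 Y22.289
M3 S135
G01 X93.982 Y77.416 F4057
G01 X41.600 Y66.031
G01 X118.540 Y32.454
G01 X137.447 Y88.214
M5
G0 X100.787 Y23.252
M3 S135
G01 X98.179 Y28.154 F4057
G01 X99.097 Y47.018
G01 X100.963 Y71.393
G01 X101.194 Y92.830
G01 X97.211 Y102.878
M5
G0 X134.799 Y47.994
M3 S135
G01 X153.296 Y52.598 F4057
G01 X169.631 Y42.774
G01 X174.235 Y24.277
G01 X164.411 Y7.942
G01 X145.914 Y3.338
G01 X129.579 Y13.162
G01 X124.975 Y31.659
G01 X134.799 Y47.994
M5
G0 X30.737 Y93.802
M3 S135
G01 X29.504 Y92.903 F4057
G01 X27.657 Y90.831
G01 X25.196 Y87.588
G01 X22.121 Y83.173
G01 X18.432 Y77.585
M5
G0 X0.000 Y0.000

Since the viewBox matches the mm dimensions, user units are millimetres directly. The only transform is the Y-flip y_m = 139.038 − y_svg.

Shape 1 is a quadratic bezier drawn with `<path>`. Its stroke #ff00ff means engrave at S135, F4057. After flipping Y the toolpath is (143.127,55.115) → (129.375,53.827) → (113.967,53.266) → (96.903,53.430) → (78.181,54.319) → (57.803,55.935).

Shape 2 is a closed polygon drawn with `<path>`. Its stroke #ff00ff means engrave at S135, F4057. After flipping Y the toolpath is (35.930,62.705) → (129.906,111.983) → (204.746,100.250) → (46.282,85.378) → (93.210,6.161) → (60.627,30.209) → (35.930,62.705), returning to the start.

Shape 3 is a rectangle drawn with `<path>`. Its stroke #ff00ff means engrave at S135, F4057. After flipping Y the toolpath is (6.052,118.059) → (58.771,118.059) → (58.771,73.168) → (6.052,73.168) → (6.052,118.059), returning to the start.

Shape 4 is a regular polygon drawn with `<path>`. Its stroke #ff00ff means engrave at S135, F4057. After flipping Y the toolpath is (175.051,56.508) → (182.071,52.159) → (183.048,43.960) → (177.246,38.083) → (169.035,38.955) → (164.597,45.919) → (167.274,53.731) → (175.051,56.508), returning to the start.

Shape 5 is a open polyline drawn with `<path>`. Its stroke #ff00ff means engrave at S135, F4057. After flipping Y the toolpath is (56.120,22.289) → (93.982,77.416) → (41.600,66.031) → (118.540,32.454) → (137.447,88.214).

Shape 6 is a cubic bezier drawn with `<path>`. Its stroke #ff00ff means engrave at S135, F4057. After flipping Y the toolpath is (100.787,23.252) → (98.179,28.154) → (99.097,47.018) → (100.963,71.393) → (101.194,92.830) → (97.211,102.878).

Shape 7 is a regular polygon drawn with `<path>`. Its stroke #ff00ff means engrave at S135, F4057. After flipping Y the toolpath is (134.799,47.994) → (153.296,52.598) → (169.631,42.774) → (174.235,24.277) → (164.411,7.942) → (145.914,3.338) → (129.579,13.162) → (124.975,31.659) → (134.799,47.994), returning to the start.

Shape 8 is a quadratic bezier drawn with `<path>`. Its stroke #ff00ff means engrave at S135, F4057. After flipping Y the toolpath is (30.737,93.802) → (29.504,92.903) → (27.657,90.831) → (25.196,87.588) → (22.121,83.173) → (18.432,77.585).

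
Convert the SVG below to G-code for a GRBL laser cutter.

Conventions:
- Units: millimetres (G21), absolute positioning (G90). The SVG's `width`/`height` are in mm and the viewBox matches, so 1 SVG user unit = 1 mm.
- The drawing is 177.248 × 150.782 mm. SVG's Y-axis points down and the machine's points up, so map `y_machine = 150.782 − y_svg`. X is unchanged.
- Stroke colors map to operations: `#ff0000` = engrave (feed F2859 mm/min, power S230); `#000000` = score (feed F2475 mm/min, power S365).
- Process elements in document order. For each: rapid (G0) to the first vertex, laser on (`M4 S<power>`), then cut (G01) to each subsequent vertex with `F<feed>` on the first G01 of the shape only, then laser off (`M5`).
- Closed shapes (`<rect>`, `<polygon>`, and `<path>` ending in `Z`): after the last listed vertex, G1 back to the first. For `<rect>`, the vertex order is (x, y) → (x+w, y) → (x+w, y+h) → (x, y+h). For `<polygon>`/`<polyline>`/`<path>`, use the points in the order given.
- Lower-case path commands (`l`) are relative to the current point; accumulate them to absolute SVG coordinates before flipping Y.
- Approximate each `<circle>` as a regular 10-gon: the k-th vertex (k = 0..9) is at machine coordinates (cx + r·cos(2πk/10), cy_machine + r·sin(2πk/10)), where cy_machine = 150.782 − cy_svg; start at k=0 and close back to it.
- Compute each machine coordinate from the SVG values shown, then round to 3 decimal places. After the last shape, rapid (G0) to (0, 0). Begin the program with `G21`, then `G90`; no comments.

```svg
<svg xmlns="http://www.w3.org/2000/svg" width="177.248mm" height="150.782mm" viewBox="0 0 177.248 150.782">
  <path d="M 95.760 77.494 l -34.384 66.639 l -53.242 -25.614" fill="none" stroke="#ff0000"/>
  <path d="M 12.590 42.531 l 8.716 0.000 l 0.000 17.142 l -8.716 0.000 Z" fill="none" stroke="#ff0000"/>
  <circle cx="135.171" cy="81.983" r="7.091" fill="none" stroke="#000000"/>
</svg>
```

G21
G90
G0 X95.760 Y73.288
M4 S230
G01 X61.376 Y6.649 F2859
G01 X8.134 Y32.263
M5
G0 X12.590 Y108.251
M4 S230
G01 X21.306 Y108.251 F2859
G01 X21.306 Y91.109
G01 X12.590 Y91.109
G01 X12.590 Y108.251
M5
G0 X142.262 Y68.799
M4 S365
G01 X140.908 Y72.967 F2475
G01 X137.362 Y75.543
G01 X132.980 Y75.543
G01 X129.434 Y72.967
G01 X128.080 Y68.799
G01 X129.434 Y64.631
G01 X132.980 Y62.055
G01 X137.362 Y62.055
G01 X140.908 Y64.631
G01 X142.262 Y68.799
M5
G0 X0.000 Y0.000

1 u = 1 mm; y_m = 150.782 − y.

[1] `<path>` open polyline, #ff0000→engrave S230 F2859: (95.760,73.288) → (61.376,6.649) → (8.134,32.263)

[2] `<path>` rectangle, #ff0000→engrave S230 F2859: (12.590,108.251) → (21.306,108.251) → (21.306,91.109) → (12.590,91.109) → (12.590,108.251) (closed)

[3] `<circle>` circle, #000000→score S365 F2475: (142.262,68.799) → (140.908,72.967) → (137.362,75.543) → (132.980,75.543) → (129.434,72.967) → (128.080,68.799) → (129.434,64.631) → (132.980,62.055) → (137.362,62.055) → (140.908,64.631) → (142.262,68.799) (closed)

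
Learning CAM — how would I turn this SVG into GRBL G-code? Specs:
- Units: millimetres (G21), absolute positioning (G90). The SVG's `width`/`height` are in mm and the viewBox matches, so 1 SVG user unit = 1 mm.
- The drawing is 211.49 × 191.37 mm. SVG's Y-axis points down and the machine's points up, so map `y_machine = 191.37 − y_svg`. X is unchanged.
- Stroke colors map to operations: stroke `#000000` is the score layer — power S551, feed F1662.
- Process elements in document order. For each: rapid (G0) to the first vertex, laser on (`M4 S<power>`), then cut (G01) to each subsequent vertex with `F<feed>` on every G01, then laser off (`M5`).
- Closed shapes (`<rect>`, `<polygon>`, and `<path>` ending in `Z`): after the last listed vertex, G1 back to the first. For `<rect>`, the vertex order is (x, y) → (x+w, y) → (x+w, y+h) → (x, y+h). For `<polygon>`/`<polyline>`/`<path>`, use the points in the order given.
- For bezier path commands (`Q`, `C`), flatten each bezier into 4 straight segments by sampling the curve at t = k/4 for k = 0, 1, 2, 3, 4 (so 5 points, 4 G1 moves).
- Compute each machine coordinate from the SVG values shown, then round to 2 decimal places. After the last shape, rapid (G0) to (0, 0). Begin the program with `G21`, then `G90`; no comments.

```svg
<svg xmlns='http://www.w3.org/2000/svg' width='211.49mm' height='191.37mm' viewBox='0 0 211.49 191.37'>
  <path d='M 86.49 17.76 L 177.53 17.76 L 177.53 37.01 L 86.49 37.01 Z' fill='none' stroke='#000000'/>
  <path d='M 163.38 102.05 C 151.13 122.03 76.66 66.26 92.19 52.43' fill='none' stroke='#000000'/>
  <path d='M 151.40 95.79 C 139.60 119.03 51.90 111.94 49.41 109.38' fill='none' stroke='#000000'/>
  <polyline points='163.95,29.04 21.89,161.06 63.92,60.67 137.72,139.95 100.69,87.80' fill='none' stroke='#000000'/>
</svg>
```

Since the viewBox matches the mm dimensions, user units are millimetres directly. The only transform is the Y-flip y_m = 191.37 − y_svg.

Shape 1 is a rectangle drawn with `<path>`. Its stroke #000000 means score at S551, F1662. After flipping Y the toolpath is (86.49,173.61) → (177.53,173.61) → (177.53,154.36) → (86.49,154.36) → (86.49,173.61), returning to the start.

Shape 2 is a cubic bezier drawn with `<path>`. Its stroke #000000 means score at S551, F1662. After flipping Y the toolpath is (163.38,89.32) → (144.90,86.70) → (117.37,101.45) → (95.04,122.54) → (92.19,138.94).

Shape 3 is a cubic bezier drawn with `<path>`. Its stroke #000000 means score at S551, F1662. After flipping Y the toolpath is (151.40,95.58) → (130.84,83.29) → (96.91,79.11) → (64.74,79.77) → (49.41,81.99).

Shape 4 is a open polyline drawn with `<polyline>`. Its stroke #000000 means score at S551, F1662. After flipping Y the toolpath is (163.95,162.33) → (21.89,30.31) → (63.92,130.70) → (137.72,51.42) → (100.69,103.57).

G21
G90
G0 X86.49 Y173.61
M4 S551
G01 X177.53 Y173.61 F1662
G01 X177.53 Y154.36 F1662
G01 X86.49 Y154.36 F1662
G01 X86.49 Y173.61 F1662
M5
G0 X163.38 Y89.32
M4 S551
G01 X144.90 Y86.70 F1662
G01 X117.37 Y101.45 F1662
G01 X95.04 Y122.54 F1662
G01 X92.19 Y138.94 F1662
M5
G0 X151.40 Y95.58
M4 S551
G01 X130.84 Y83.29 F1662
G01 X96.91 Y79.11 F1662
G01 X64.74 Y79.77 F1662
G01 X49.41 Y81.99 F1662
M5
G0 X163.95 Y162.33
M4 S551
G01 X21.89 Y30.31 F1662
G01 X63.92 Y130.70 F1662
G01 X137.72 Y51.42 F1662
G01 X100.69 Y103.57 F1662
M5
G0 X0.00 Y0.00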